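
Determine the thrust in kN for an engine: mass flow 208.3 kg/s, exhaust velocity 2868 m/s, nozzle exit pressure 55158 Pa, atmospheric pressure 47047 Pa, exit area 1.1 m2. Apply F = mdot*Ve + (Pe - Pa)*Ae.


F = 208.3 * 2868 + (55158 - 47047) * 1.1 = 606326.0 N = 606.3 kN

606.3 kN


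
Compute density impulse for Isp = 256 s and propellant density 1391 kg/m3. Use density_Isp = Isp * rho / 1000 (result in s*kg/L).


rho*Isp = 256 * 1391 / 1000 = 356 s*kg/L

356 s*kg/L


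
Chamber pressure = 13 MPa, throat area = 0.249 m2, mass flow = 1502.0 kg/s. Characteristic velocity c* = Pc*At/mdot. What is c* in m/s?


c* = 13e6 * 0.249 / 1502.0 = 2155 m/s

2155 m/s


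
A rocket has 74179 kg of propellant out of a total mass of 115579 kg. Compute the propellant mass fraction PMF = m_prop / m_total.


PMF = 74179 / 115579 = 0.642

0.642


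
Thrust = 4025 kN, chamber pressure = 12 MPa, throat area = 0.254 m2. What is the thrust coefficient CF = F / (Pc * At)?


CF = 4025000 / (12e6 * 0.254) = 1.32

1.32


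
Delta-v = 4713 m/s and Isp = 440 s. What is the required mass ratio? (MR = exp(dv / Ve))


Ve = 440 * 9.81 = 4316.4 m/s
MR = exp(4713 / 4316.4) = 2.98

2.98


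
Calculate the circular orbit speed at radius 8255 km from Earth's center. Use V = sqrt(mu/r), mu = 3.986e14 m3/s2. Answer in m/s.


V = sqrt(3.986e14 / 8255000) = 6949 m/s

6949 m/s


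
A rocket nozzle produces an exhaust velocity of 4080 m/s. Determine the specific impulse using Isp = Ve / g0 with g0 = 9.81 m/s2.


Isp = Ve / g0 = 4080 / 9.81 = 415.9 s

415.9 s


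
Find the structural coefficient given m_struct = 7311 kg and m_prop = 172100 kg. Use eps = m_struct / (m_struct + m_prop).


eps = 7311 / (7311 + 172100) = 0.0408

0.0408


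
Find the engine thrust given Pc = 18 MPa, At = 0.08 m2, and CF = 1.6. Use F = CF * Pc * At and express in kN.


F = 1.6 * 18e6 * 0.08 = 2.3040e+06 N = 2304.0 kN

2304.0 kN


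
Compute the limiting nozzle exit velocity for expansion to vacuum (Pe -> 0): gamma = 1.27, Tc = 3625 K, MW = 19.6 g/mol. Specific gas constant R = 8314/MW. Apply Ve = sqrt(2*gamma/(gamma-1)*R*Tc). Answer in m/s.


R = 8314 / 19.6 = 424.18 J/(kg.K)
Ve = sqrt(2 * 1.27 / (1.27 - 1) * 424.18 * 3625) = 3803 m/s

3803 m/s


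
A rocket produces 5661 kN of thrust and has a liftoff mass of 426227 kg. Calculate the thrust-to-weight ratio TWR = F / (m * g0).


TWR = 5661000 / (426227 * 9.81) = 1.35

1.35


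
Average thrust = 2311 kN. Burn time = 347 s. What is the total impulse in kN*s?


It = 2311 * 347 = 801917 kN*s

801917 kN*s


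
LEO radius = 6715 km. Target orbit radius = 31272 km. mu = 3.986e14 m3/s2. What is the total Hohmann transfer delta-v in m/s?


V1 = sqrt(mu/r1) = 7704.52 m/s
dV1 = V1*(sqrt(2*r2/(r1+r2)) - 1) = 2181.49 m/s
V2 = sqrt(mu/r2) = 3570.19 m/s
dV2 = V2*(1 - sqrt(2*r1/(r1+r2))) = 1447.37 m/s
Total dV = 3629 m/s

3629 m/s


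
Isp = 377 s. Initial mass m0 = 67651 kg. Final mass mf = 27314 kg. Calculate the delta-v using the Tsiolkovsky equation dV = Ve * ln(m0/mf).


Ve = 377 * 9.81 = 3698.37 m/s
dV = 3698.37 * ln(67651/27314) = 3354 m/s

3354 m/s


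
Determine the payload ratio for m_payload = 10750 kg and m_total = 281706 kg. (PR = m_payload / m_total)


PR = 10750 / 281706 = 0.0382

0.0382


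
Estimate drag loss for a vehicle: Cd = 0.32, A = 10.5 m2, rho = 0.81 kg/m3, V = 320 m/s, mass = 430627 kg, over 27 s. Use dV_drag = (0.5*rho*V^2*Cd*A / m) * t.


D = 0.5 * 0.81 * 320^2 * 0.32 * 10.5 = 139345.92 N
a = 139345.92 / 430627 = 0.3236 m/s2
dV = 0.3236 * 27 = 8.7 m/s

8.7 m/s


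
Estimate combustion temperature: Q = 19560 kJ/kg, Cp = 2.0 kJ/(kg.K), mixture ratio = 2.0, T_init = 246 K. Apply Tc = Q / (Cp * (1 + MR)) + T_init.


Tc = 19560 / (2.0 * (1 + 2.0)) + 246 = 3506 K

3506 K


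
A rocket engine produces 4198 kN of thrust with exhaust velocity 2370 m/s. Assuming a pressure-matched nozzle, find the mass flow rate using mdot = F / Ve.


mdot = F / Ve = 4198000 / 2370 = 1771.3 kg/s

1771.3 kg/s


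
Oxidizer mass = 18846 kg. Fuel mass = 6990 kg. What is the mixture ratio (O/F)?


MR = 18846 / 6990 = 2.7

2.7


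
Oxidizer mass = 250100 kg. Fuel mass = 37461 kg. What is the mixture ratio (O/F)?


MR = 250100 / 37461 = 6.68

6.68


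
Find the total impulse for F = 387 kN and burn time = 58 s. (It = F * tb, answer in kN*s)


It = 387 * 58 = 22446 kN*s

22446 kN*s


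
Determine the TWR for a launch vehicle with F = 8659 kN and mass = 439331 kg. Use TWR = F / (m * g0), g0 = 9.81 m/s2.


TWR = 8659000 / (439331 * 9.81) = 2.01

2.01


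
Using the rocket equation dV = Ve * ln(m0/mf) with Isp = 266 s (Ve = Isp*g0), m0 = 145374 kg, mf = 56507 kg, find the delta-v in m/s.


Ve = 266 * 9.81 = 2609.46 m/s
dV = 2609.46 * ln(145374/56507) = 2466 m/s

2466 m/s


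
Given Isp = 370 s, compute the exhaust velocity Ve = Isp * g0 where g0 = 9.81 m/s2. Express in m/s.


Ve = Isp * g0 = 370 * 9.81 = 3629.7 m/s

3629.7 m/s


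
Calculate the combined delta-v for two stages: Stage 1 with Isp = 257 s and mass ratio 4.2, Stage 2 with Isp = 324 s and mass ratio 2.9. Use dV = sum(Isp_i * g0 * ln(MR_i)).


dV1 = 257 * 9.81 * ln(4.2) = 3618.1 m/s
dV2 = 324 * 9.81 * ln(2.9) = 3384.1 m/s
Total dV = 3618.1 + 3384.1 = 7002.2 m/s ~ 7002 m/s

7002 m/s


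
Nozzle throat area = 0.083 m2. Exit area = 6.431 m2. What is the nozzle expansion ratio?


AR = 6.431 / 0.083 = 77.5

77.5


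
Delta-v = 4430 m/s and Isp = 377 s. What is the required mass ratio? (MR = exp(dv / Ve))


Ve = 377 * 9.81 = 3698.37 m/s
MR = exp(4430 / 3698.37) = 3.313

3.313


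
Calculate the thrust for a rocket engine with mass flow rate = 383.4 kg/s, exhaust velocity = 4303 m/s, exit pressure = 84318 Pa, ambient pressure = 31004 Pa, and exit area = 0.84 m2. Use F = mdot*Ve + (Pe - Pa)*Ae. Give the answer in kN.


F = 383.4 * 4303 + (84318 - 31004) * 0.84 = 1.6946e+06 N = 1694.6 kN

1694.6 kN


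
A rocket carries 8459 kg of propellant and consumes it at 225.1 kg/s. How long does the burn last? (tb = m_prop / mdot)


tb = 8459 / 225.1 = 37.6 s

37.6 s


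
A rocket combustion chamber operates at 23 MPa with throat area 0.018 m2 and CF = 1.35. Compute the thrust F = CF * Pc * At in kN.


F = 1.35 * 23e6 * 0.018 = 558900.0 N = 558.9 kN

558.9 kN


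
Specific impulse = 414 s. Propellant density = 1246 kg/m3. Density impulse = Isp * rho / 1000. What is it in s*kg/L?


rho*Isp = 414 * 1246 / 1000 = 516 s*kg/L

516 s*kg/L


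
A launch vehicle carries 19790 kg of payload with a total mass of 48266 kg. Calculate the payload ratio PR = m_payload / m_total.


PR = 19790 / 48266 = 0.41

0.41


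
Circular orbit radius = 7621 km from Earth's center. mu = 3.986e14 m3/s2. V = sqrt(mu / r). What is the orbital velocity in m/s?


V = sqrt(3.986e14 / 7621000) = 7232 m/s

7232 m/s


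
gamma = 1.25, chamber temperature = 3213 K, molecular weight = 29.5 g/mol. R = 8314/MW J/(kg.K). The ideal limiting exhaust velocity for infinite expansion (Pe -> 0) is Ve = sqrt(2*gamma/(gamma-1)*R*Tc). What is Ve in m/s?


R = 8314 / 29.5 = 281.83 J/(kg.K)
Ve = sqrt(2 * 1.25 / (1.25 - 1) * 281.83 * 3213) = 3009 m/s

3009 m/s


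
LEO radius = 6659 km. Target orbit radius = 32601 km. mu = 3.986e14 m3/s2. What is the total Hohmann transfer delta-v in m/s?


V1 = sqrt(mu/r1) = 7736.85 m/s
dV1 = V1*(sqrt(2*r2/(r1+r2)) - 1) = 2233.71 m/s
V2 = sqrt(mu/r2) = 3496.66 m/s
dV2 = V2*(1 - sqrt(2*r1/(r1+r2))) = 1460.1 m/s
Total dV = 3694 m/s

3694 m/s


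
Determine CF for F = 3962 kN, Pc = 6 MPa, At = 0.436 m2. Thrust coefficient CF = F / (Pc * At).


CF = 3962000 / (6e6 * 0.436) = 1.51

1.51


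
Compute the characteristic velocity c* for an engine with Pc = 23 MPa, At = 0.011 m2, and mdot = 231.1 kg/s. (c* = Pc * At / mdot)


c* = 23e6 * 0.011 / 231.1 = 1095 m/s

1095 m/s


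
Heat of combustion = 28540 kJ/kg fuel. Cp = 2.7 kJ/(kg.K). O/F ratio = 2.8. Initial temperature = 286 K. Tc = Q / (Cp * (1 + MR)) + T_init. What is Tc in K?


Tc = 28540 / (2.7 * (1 + 2.8)) + 286 = 3068 K

3068 K


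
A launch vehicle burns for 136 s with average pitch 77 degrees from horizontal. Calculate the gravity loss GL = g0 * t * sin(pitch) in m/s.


GL = 9.81 * 136 * sin(77 deg) = 1300 m/s

1300 m/s


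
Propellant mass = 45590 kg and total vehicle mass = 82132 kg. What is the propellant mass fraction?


PMF = 45590 / 82132 = 0.555

0.555


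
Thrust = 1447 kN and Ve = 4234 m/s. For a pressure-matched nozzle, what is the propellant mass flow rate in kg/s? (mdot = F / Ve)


mdot = F / Ve = 1447000 / 4234 = 341.8 kg/s

341.8 kg/s


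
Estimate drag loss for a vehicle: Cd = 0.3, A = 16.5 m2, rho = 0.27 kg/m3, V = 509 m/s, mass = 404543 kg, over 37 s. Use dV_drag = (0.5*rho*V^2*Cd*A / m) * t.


D = 0.5 * 0.27 * 509^2 * 0.3 * 16.5 = 173130.88 N
a = 173130.88 / 404543 = 0.428 m/s2
dV = 0.428 * 37 = 15.8 m/s

15.8 m/s


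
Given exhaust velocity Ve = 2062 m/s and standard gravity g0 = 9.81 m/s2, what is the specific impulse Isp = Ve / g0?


Isp = Ve / g0 = 2062 / 9.81 = 210.2 s

210.2 s


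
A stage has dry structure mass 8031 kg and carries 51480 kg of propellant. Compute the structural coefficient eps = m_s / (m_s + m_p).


eps = 8031 / (8031 + 51480) = 0.1349

0.1349


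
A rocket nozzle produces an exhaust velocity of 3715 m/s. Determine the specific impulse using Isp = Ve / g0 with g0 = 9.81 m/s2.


Isp = Ve / g0 = 3715 / 9.81 = 378.7 s

378.7 s


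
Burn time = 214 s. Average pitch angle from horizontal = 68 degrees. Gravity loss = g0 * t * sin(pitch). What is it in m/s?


GL = 9.81 * 214 * sin(68 deg) = 1946 m/s

1946 m/s


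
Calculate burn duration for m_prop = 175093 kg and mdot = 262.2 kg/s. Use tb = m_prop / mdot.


tb = 175093 / 262.2 = 667.8 s

667.8 s


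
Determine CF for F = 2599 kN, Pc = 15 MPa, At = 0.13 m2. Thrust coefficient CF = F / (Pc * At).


CF = 2599000 / (15e6 * 0.13) = 1.33

1.33


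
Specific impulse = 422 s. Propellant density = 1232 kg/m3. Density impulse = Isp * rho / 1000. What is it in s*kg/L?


rho*Isp = 422 * 1232 / 1000 = 520 s*kg/L

520 s*kg/L


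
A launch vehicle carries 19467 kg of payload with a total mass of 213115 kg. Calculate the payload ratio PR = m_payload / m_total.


PR = 19467 / 213115 = 0.0913

0.0913


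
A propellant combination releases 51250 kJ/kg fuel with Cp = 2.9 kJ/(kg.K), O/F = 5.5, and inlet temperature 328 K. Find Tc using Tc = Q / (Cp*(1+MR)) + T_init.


Tc = 51250 / (2.9 * (1 + 5.5)) + 328 = 3047 K

3047 K


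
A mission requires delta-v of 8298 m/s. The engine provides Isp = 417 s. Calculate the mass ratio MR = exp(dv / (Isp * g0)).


Ve = 417 * 9.81 = 4090.77 m/s
MR = exp(8298 / 4090.77) = 7.602

7.602


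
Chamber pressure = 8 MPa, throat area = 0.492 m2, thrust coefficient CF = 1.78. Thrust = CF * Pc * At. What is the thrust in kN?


F = 1.78 * 8e6 * 0.492 = 7.0061e+06 N = 7006.1 kN

7006.1 kN


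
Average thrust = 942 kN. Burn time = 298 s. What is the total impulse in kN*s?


It = 942 * 298 = 280716 kN*s

280716 kN*s


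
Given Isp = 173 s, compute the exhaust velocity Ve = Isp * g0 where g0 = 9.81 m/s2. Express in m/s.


Ve = Isp * g0 = 173 * 9.81 = 1697.1 m/s

1697.1 m/s


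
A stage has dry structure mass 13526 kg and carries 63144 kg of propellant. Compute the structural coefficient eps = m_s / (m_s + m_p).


eps = 13526 / (13526 + 63144) = 0.1764

0.1764


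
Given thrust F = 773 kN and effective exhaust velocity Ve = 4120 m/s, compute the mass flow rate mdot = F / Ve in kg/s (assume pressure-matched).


mdot = F / Ve = 773000 / 4120 = 187.6 kg/s

187.6 kg/s


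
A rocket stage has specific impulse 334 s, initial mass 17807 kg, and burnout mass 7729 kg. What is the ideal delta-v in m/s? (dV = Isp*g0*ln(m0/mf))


Ve = 334 * 9.81 = 3276.54 m/s
dV = 3276.54 * ln(17807/7729) = 2735 m/s

2735 m/s


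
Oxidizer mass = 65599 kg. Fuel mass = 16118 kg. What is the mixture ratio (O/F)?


MR = 65599 / 16118 = 4.07

4.07


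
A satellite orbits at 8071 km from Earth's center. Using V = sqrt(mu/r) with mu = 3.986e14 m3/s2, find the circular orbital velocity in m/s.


V = sqrt(3.986e14 / 8071000) = 7028 m/s

7028 m/s


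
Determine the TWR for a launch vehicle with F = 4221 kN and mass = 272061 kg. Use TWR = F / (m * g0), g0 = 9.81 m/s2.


TWR = 4221000 / (272061 * 9.81) = 1.58

1.58


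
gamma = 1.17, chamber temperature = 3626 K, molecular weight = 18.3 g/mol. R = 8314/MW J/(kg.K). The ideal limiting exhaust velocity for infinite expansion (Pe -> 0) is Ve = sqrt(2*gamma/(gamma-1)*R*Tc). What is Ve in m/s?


R = 8314 / 18.3 = 454.32 J/(kg.K)
Ve = sqrt(2 * 1.17 / (1.17 - 1) * 454.32 * 3626) = 4762 m/s

4762 m/s


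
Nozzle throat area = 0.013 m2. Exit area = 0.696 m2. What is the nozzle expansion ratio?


AR = 0.696 / 0.013 = 53.5

53.5


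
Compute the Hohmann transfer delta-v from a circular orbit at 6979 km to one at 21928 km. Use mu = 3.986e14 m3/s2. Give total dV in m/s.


V1 = sqrt(mu/r1) = 7557.39 m/s
dV1 = V1*(sqrt(2*r2/(r1+r2)) - 1) = 1751.22 m/s
V2 = sqrt(mu/r2) = 4263.53 m/s
dV2 = V2*(1 - sqrt(2*r1/(r1+r2))) = 1300.89 m/s
Total dV = 3052 m/s

3052 m/s


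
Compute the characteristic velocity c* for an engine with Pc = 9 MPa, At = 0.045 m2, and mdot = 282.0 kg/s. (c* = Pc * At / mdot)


c* = 9e6 * 0.045 / 282.0 = 1436 m/s

1436 m/s


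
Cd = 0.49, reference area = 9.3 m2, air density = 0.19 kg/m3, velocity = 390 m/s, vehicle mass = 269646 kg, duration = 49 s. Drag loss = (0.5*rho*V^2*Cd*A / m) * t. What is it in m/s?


D = 0.5 * 0.19 * 390^2 * 0.49 * 9.3 = 65846.37 N
a = 65846.37 / 269646 = 0.2442 m/s2
dV = 0.2442 * 49 = 12.0 m/s

12.0 m/s


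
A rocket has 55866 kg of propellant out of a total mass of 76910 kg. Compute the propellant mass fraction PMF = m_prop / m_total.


PMF = 55866 / 76910 = 0.726

0.726


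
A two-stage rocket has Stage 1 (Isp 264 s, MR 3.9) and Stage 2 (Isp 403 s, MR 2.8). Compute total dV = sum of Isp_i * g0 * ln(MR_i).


dV1 = 264 * 9.81 * ln(3.9) = 3524.7 m/s
dV2 = 403 * 9.81 * ln(2.8) = 4070.5 m/s
Total dV = 3524.7 + 4070.5 = 7595.2 m/s ~ 7595 m/s

7595 m/s


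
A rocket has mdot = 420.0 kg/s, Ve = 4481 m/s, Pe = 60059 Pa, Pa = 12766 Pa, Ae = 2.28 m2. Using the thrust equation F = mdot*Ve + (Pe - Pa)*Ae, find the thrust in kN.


F = 420.0 * 4481 + (60059 - 12766) * 2.28 = 1.9898e+06 N = 1989.8 kN

1989.8 kN


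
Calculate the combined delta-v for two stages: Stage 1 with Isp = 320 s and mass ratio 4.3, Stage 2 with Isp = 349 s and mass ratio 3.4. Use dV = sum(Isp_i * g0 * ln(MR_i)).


dV1 = 320 * 9.81 * ln(4.3) = 4578.9 m/s
dV2 = 349 * 9.81 * ln(3.4) = 4189.8 m/s
Total dV = 4578.9 + 4189.8 = 8768.7 m/s ~ 8769 m/s

8769 m/s


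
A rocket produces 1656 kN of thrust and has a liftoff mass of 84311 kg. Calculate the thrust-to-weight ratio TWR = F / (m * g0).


TWR = 1656000 / (84311 * 9.81) = 2.0

2.0


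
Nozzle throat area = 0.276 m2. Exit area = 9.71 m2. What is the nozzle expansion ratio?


AR = 9.71 / 0.276 = 35.2

35.2


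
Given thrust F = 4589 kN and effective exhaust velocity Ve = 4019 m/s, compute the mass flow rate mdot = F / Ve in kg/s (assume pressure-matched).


mdot = F / Ve = 4589000 / 4019 = 1141.8 kg/s

1141.8 kg/s


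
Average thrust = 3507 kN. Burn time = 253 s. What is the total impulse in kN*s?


It = 3507 * 253 = 887271 kN*s

887271 kN*s


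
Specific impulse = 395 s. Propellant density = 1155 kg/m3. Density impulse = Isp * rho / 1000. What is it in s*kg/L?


rho*Isp = 395 * 1155 / 1000 = 456 s*kg/L

456 s*kg/L


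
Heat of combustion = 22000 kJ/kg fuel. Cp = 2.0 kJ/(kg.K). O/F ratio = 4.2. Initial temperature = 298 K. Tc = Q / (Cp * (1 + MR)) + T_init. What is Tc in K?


Tc = 22000 / (2.0 * (1 + 4.2)) + 298 = 2413 K

2413 K


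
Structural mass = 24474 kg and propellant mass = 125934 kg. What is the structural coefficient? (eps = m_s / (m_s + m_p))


eps = 24474 / (24474 + 125934) = 0.1627

0.1627


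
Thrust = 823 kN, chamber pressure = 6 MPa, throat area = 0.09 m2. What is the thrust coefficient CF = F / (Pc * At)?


CF = 823000 / (6e6 * 0.09) = 1.52

1.52


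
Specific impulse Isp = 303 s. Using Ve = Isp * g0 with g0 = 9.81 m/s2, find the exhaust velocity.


Ve = Isp * g0 = 303 * 9.81 = 2972.4 m/s

2972.4 m/s


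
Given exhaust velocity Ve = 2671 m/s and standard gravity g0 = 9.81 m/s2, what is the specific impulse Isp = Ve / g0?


Isp = Ve / g0 = 2671 / 9.81 = 272.3 s

272.3 s


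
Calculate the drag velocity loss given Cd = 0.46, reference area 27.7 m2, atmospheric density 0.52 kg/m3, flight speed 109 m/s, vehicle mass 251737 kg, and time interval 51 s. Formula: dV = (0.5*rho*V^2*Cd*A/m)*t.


D = 0.5 * 0.52 * 109^2 * 0.46 * 27.7 = 39360.8 N
a = 39360.8 / 251737 = 0.1564 m/s2
dV = 0.1564 * 51 = 8.0 m/s

8.0 m/s


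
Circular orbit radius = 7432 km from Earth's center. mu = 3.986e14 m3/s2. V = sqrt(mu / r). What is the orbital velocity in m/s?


V = sqrt(3.986e14 / 7432000) = 7323 m/s

7323 m/s


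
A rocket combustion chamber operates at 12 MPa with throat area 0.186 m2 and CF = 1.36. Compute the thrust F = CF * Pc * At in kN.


F = 1.36 * 12e6 * 0.186 = 3.0355e+06 N = 3035.5 kN

3035.5 kN


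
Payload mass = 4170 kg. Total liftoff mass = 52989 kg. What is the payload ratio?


PR = 4170 / 52989 = 0.0787

0.0787


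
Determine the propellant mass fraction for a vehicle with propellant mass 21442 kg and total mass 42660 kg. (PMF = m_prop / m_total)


PMF = 21442 / 42660 = 0.503

0.503


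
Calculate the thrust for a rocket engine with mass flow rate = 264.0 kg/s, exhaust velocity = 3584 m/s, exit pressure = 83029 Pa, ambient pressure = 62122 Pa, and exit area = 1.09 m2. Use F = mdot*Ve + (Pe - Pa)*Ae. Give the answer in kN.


F = 264.0 * 3584 + (83029 - 62122) * 1.09 = 968965.0 N = 969.0 kN

969.0 kN


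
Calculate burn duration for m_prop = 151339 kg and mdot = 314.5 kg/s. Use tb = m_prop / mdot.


tb = 151339 / 314.5 = 481.2 s

481.2 s


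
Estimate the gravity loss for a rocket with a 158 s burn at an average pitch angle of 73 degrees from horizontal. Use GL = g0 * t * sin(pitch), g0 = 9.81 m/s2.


GL = 9.81 * 158 * sin(73 deg) = 1482 m/s

1482 m/s


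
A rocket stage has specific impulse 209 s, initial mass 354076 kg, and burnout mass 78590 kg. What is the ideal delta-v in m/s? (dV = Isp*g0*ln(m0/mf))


Ve = 209 * 9.81 = 2050.29 m/s
dV = 2050.29 * ln(354076/78590) = 3086 m/s

3086 m/s


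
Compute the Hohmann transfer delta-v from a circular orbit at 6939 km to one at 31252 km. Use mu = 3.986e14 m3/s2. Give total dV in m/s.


V1 = sqrt(mu/r1) = 7579.14 m/s
dV1 = V1*(sqrt(2*r2/(r1+r2)) - 1) = 2116.88 m/s
V2 = sqrt(mu/r2) = 3571.33 m/s
dV2 = V2*(1 - sqrt(2*r1/(r1+r2))) = 1418.48 m/s
Total dV = 3535 m/s

3535 m/s


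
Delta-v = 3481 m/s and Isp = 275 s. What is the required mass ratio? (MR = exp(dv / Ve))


Ve = 275 * 9.81 = 2697.75 m/s
MR = exp(3481 / 2697.75) = 3.634

3.634


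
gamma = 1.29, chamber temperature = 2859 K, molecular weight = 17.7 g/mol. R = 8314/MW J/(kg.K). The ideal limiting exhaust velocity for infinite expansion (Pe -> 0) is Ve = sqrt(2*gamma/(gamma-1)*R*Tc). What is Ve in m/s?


R = 8314 / 17.7 = 469.72 J/(kg.K)
Ve = sqrt(2 * 1.29 / (1.29 - 1) * 469.72 * 2859) = 3456 m/s

3456 m/s


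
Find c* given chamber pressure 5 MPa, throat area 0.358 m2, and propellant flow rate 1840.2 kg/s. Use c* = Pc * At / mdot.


c* = 5e6 * 0.358 / 1840.2 = 973 m/s

973 m/s


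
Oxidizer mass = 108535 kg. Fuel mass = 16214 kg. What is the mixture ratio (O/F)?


MR = 108535 / 16214 = 6.69

6.69


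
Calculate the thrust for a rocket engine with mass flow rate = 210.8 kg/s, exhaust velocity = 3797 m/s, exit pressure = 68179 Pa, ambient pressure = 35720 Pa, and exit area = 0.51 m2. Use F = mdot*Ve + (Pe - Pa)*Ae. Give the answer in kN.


F = 210.8 * 3797 + (68179 - 35720) * 0.51 = 816962.0 N = 817.0 kN

817.0 kN


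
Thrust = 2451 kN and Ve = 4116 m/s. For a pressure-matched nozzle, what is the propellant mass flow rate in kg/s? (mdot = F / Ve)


mdot = F / Ve = 2451000 / 4116 = 595.5 kg/s

595.5 kg/s


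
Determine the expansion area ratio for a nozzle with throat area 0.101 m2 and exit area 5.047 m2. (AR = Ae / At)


AR = 5.047 / 0.101 = 50.0

50.0


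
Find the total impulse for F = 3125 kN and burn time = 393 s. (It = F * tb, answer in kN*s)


It = 3125 * 393 = 1228125 kN*s

1228125 kN*s


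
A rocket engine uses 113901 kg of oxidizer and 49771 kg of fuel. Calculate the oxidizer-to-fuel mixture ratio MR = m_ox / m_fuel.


MR = 113901 / 49771 = 2.29

2.29


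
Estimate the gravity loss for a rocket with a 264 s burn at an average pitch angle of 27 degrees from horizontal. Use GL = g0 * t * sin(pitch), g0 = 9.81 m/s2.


GL = 9.81 * 264 * sin(27 deg) = 1176 m/s

1176 m/s


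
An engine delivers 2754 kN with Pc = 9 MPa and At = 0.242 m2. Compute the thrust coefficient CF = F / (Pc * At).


CF = 2754000 / (9e6 * 0.242) = 1.26

1.26


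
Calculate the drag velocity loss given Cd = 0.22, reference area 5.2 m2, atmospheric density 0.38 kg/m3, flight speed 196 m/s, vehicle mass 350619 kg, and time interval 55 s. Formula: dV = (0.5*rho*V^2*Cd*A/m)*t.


D = 0.5 * 0.38 * 196^2 * 0.22 * 5.2 = 8350.1 N
a = 8350.1 / 350619 = 0.0238 m/s2
dV = 0.0238 * 55 = 1.3 m/s

1.3 m/s


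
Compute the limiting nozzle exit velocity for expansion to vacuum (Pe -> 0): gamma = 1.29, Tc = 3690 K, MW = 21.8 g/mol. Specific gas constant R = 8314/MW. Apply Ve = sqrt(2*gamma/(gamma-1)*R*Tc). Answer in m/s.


R = 8314 / 21.8 = 381.38 J/(kg.K)
Ve = sqrt(2 * 1.29 / (1.29 - 1) * 381.38 * 3690) = 3538 m/s

3538 m/s


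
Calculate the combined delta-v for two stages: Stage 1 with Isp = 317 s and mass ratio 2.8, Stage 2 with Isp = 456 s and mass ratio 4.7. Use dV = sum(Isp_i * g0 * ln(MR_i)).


dV1 = 317 * 9.81 * ln(2.8) = 3201.9 m/s
dV2 = 456 * 9.81 * ln(4.7) = 6922.8 m/s
Total dV = 3201.9 + 6922.8 = 10124.7 m/s ~ 10125 m/s

10125 m/s


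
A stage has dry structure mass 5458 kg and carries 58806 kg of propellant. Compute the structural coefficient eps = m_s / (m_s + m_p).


eps = 5458 / (5458 + 58806) = 0.0849

0.0849


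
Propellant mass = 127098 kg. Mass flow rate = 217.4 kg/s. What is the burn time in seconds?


tb = 127098 / 217.4 = 584.6 s

584.6 s


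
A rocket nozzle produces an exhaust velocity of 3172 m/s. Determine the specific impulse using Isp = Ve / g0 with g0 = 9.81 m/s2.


Isp = Ve / g0 = 3172 / 9.81 = 323.3 s

323.3 s


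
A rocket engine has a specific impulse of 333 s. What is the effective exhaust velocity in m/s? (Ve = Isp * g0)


Ve = Isp * g0 = 333 * 9.81 = 3266.7 m/s

3266.7 m/s


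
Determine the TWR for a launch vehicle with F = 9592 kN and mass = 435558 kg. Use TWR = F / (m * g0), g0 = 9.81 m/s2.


TWR = 9592000 / (435558 * 9.81) = 2.24

2.24


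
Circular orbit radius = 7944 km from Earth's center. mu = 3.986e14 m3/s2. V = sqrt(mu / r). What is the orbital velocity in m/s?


V = sqrt(3.986e14 / 7944000) = 7084 m/s

7084 m/s


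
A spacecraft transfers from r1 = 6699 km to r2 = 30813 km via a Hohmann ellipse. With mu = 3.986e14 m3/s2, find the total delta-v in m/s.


V1 = sqrt(mu/r1) = 7713.72 m/s
dV1 = V1*(sqrt(2*r2/(r1+r2)) - 1) = 2173.19 m/s
V2 = sqrt(mu/r2) = 3596.68 m/s
dV2 = V2*(1 - sqrt(2*r1/(r1+r2))) = 1447.18 m/s
Total dV = 3620 m/s

3620 m/s


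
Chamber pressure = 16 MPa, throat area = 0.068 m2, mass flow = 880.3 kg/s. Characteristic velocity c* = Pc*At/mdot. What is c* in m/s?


c* = 16e6 * 0.068 / 880.3 = 1236 m/s

1236 m/s


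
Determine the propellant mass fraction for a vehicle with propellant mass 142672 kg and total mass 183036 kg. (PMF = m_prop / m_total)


PMF = 142672 / 183036 = 0.779

0.779


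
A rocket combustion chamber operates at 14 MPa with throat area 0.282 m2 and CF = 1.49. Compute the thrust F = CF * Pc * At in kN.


F = 1.49 * 14e6 * 0.282 = 5.8825e+06 N = 5882.5 kN

5882.5 kN


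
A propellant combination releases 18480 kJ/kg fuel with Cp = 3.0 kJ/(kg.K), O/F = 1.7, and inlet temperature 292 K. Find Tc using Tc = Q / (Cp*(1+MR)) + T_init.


Tc = 18480 / (3.0 * (1 + 1.7)) + 292 = 2573 K

2573 K


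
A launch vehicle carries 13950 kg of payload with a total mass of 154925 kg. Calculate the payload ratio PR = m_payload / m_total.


PR = 13950 / 154925 = 0.09

0.09


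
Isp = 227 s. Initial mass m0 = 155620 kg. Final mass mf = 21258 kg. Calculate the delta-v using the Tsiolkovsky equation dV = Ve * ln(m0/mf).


Ve = 227 * 9.81 = 2226.87 m/s
dV = 2226.87 * ln(155620/21258) = 4433 m/s

4433 m/s


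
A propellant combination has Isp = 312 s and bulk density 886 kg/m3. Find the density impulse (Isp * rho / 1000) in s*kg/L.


rho*Isp = 312 * 886 / 1000 = 276 s*kg/L

276 s*kg/L


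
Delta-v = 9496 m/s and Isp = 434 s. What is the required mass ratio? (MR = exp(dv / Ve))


Ve = 434 * 9.81 = 4257.54 m/s
MR = exp(9496 / 4257.54) = 9.304

9.304


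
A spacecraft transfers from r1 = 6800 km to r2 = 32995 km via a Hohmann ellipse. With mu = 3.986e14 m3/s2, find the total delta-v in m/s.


V1 = sqrt(mu/r1) = 7656.22 m/s
dV1 = V1*(sqrt(2*r2/(r1+r2)) - 1) = 2202.92 m/s
V2 = sqrt(mu/r2) = 3475.72 m/s
dV2 = V2*(1 - sqrt(2*r1/(r1+r2))) = 1443.83 m/s
Total dV = 3647 m/s

3647 m/s


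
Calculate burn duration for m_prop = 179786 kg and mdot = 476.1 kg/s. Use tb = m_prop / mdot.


tb = 179786 / 476.1 = 377.6 s

377.6 s


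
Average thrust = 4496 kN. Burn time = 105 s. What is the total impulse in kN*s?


It = 4496 * 105 = 472080 kN*s

472080 kN*s


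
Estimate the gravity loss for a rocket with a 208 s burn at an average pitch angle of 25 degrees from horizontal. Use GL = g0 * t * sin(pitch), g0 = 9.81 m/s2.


GL = 9.81 * 208 * sin(25 deg) = 862 m/s

862 m/s


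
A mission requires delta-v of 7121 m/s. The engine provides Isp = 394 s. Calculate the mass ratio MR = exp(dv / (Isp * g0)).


Ve = 394 * 9.81 = 3865.14 m/s
MR = exp(7121 / 3865.14) = 6.311

6.311


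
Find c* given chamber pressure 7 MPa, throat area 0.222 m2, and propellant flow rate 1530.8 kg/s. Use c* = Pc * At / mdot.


c* = 7e6 * 0.222 / 1530.8 = 1015 m/s

1015 m/s


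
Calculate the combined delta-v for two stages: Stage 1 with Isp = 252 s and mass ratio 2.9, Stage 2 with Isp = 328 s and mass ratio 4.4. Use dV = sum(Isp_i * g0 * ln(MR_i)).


dV1 = 252 * 9.81 * ln(2.9) = 2632.1 m/s
dV2 = 328 * 9.81 * ln(4.4) = 4767.3 m/s
Total dV = 2632.1 + 4767.3 = 7399.4 m/s ~ 7399 m/s

7399 m/s


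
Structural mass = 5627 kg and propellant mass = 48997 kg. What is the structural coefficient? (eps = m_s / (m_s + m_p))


eps = 5627 / (5627 + 48997) = 0.103

0.103


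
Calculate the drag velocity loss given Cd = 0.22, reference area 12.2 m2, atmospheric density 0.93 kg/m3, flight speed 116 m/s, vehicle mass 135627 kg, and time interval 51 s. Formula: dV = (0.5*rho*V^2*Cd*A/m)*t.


D = 0.5 * 0.93 * 116^2 * 0.22 * 12.2 = 16793.9 N
a = 16793.9 / 135627 = 0.1238 m/s2
dV = 0.1238 * 51 = 6.3 m/s

6.3 m/s


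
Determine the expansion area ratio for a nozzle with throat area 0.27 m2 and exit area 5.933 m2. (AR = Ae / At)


AR = 5.933 / 0.27 = 22.0

22.0


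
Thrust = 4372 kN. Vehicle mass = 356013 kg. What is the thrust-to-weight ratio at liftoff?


TWR = 4372000 / (356013 * 9.81) = 1.25

1.25


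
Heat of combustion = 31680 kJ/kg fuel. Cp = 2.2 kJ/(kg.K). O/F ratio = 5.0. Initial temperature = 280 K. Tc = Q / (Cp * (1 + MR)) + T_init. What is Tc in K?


Tc = 31680 / (2.2 * (1 + 5.0)) + 280 = 2680 K

2680 K


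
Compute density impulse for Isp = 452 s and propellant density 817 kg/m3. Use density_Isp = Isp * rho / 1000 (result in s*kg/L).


rho*Isp = 452 * 817 / 1000 = 369 s*kg/L

369 s*kg/L


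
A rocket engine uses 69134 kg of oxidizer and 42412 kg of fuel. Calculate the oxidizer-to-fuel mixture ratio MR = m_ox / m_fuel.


MR = 69134 / 42412 = 1.63

1.63


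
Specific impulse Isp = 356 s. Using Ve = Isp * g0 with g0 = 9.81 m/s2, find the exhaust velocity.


Ve = Isp * g0 = 356 * 9.81 = 3492.4 m/s

3492.4 m/s


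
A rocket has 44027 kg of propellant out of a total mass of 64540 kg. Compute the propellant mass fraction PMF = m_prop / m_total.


PMF = 44027 / 64540 = 0.682

0.682


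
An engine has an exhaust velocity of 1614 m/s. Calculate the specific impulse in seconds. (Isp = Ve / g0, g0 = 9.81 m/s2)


Isp = Ve / g0 = 1614 / 9.81 = 164.5 s

164.5 s


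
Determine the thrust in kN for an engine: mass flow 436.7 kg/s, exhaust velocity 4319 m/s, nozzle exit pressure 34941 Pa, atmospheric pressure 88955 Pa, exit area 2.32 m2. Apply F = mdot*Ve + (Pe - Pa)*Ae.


F = 436.7 * 4319 + (34941 - 88955) * 2.32 = 1.7608e+06 N = 1760.8 kN

1760.8 kN


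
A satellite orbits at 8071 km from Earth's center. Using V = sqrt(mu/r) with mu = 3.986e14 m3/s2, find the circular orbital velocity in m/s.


V = sqrt(3.986e14 / 8071000) = 7028 m/s

7028 m/s


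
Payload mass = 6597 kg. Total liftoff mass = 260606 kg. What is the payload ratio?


PR = 6597 / 260606 = 0.0253

0.0253


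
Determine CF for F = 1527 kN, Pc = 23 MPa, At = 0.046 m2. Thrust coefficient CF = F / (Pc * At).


CF = 1527000 / (23e6 * 0.046) = 1.44

1.44


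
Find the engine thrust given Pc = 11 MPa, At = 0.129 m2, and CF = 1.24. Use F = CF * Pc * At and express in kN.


F = 1.24 * 11e6 * 0.129 = 1.7596e+06 N = 1759.6 kN

1759.6 kN


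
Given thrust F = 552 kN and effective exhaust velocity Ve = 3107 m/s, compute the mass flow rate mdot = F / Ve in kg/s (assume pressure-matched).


mdot = F / Ve = 552000 / 3107 = 177.7 kg/s

177.7 kg/s


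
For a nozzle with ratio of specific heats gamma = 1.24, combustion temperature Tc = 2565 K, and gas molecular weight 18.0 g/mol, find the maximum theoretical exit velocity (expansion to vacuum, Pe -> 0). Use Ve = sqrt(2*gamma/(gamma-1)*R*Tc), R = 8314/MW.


R = 8314 / 18.0 = 461.89 J/(kg.K)
Ve = sqrt(2 * 1.24 / (1.24 - 1) * 461.89 * 2565) = 3499 m/s

3499 m/s


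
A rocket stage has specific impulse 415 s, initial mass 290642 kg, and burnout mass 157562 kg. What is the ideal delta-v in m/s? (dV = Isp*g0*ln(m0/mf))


Ve = 415 * 9.81 = 4071.15 m/s
dV = 4071.15 * ln(290642/157562) = 2493 m/s

2493 m/s


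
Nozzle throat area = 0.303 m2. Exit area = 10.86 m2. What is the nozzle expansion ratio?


AR = 10.86 / 0.303 = 35.8

35.8


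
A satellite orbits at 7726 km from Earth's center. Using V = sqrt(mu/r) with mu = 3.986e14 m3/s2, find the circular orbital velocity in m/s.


V = sqrt(3.986e14 / 7726000) = 7183 m/s

7183 m/s


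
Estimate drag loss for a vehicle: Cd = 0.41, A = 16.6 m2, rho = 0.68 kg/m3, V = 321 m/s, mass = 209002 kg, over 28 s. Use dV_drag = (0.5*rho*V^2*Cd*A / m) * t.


D = 0.5 * 0.68 * 321^2 * 0.41 * 16.6 = 238441.0 N
a = 238441.0 / 209002 = 1.1409 m/s2
dV = 1.1409 * 28 = 31.9 m/s

31.9 m/s


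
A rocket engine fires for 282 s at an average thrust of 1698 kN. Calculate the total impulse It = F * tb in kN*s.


It = 1698 * 282 = 478836 kN*s

478836 kN*s


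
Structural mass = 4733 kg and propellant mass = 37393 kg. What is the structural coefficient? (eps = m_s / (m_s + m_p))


eps = 4733 / (4733 + 37393) = 0.1124

0.1124


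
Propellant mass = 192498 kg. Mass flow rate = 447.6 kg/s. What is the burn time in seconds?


tb = 192498 / 447.6 = 430.1 s

430.1 s


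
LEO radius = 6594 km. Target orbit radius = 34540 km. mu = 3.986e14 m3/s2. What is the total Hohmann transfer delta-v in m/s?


V1 = sqrt(mu/r1) = 7774.89 m/s
dV1 = V1*(sqrt(2*r2/(r1+r2)) - 1) = 2300.69 m/s
V2 = sqrt(mu/r2) = 3397.09 m/s
dV2 = V2*(1 - sqrt(2*r1/(r1+r2))) = 1473.57 m/s
Total dV = 3774 m/s

3774 m/s


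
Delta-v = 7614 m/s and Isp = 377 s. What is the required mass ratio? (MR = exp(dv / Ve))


Ve = 377 * 9.81 = 3698.37 m/s
MR = exp(7614 / 3698.37) = 7.836

7.836


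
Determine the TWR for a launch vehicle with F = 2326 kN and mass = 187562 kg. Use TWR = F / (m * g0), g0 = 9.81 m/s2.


TWR = 2326000 / (187562 * 9.81) = 1.26

1.26


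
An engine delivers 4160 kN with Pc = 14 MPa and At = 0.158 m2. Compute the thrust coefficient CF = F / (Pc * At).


CF = 4160000 / (14e6 * 0.158) = 1.88

1.88


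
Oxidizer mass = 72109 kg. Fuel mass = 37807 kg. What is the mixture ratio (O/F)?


MR = 72109 / 37807 = 1.91

1.91


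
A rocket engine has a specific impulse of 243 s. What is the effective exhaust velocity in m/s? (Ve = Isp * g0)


Ve = Isp * g0 = 243 * 9.81 = 2383.8 m/s

2383.8 m/s


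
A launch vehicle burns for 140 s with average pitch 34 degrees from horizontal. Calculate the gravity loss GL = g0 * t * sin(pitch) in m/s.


GL = 9.81 * 140 * sin(34 deg) = 768 m/s

768 m/s


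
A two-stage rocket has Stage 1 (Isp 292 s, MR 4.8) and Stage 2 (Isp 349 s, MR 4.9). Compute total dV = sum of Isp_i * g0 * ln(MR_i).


dV1 = 292 * 9.81 * ln(4.8) = 4493.3 m/s
dV2 = 349 * 9.81 * ln(4.9) = 5441.0 m/s
Total dV = 4493.3 + 5441.0 = 9934.3 m/s ~ 9934 m/s

9934 m/s


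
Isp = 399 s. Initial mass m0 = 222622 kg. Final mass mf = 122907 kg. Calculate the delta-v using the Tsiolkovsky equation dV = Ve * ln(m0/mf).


Ve = 399 * 9.81 = 3914.19 m/s
dV = 3914.19 * ln(222622/122907) = 2325 m/s

2325 m/s


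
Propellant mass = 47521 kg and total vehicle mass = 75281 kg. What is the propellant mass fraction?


PMF = 47521 / 75281 = 0.631

0.631


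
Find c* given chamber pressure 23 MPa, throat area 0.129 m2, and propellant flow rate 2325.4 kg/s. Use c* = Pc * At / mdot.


c* = 23e6 * 0.129 / 2325.4 = 1276 m/s

1276 m/s


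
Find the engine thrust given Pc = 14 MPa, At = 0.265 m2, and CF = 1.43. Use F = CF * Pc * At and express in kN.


F = 1.43 * 14e6 * 0.265 = 5.3053e+06 N = 5305.3 kN

5305.3 kN


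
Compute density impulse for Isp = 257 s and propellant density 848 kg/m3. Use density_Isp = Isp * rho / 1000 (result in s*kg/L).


rho*Isp = 257 * 848 / 1000 = 218 s*kg/L

218 s*kg/L


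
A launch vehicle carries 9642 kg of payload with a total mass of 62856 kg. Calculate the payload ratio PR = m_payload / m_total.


PR = 9642 / 62856 = 0.1534

0.1534


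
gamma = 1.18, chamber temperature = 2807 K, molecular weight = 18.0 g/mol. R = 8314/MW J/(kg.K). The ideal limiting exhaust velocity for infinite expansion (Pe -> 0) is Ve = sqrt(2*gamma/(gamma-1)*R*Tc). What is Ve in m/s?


R = 8314 / 18.0 = 461.89 J/(kg.K)
Ve = sqrt(2 * 1.18 / (1.18 - 1) * 461.89 * 2807) = 4123 m/s

4123 m/s


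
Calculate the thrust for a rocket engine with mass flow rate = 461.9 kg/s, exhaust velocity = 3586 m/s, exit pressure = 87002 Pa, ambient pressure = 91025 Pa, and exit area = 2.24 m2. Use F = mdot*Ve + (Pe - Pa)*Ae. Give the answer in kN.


F = 461.9 * 3586 + (87002 - 91025) * 2.24 = 1.6474e+06 N = 1647.4 kN

1647.4 kN


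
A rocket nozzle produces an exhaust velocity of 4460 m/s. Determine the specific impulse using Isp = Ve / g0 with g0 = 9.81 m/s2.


Isp = Ve / g0 = 4460 / 9.81 = 454.6 s

454.6 s


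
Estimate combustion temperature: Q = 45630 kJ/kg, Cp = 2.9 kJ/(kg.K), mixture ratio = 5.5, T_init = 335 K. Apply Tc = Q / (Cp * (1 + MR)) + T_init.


Tc = 45630 / (2.9 * (1 + 5.5)) + 335 = 2756 K

2756 K


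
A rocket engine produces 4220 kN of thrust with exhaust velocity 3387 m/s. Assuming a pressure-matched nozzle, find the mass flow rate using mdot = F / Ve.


mdot = F / Ve = 4220000 / 3387 = 1245.9 kg/s

1245.9 kg/s


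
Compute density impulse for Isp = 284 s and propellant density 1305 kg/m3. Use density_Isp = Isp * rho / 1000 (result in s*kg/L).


rho*Isp = 284 * 1305 / 1000 = 371 s*kg/L

371 s*kg/L


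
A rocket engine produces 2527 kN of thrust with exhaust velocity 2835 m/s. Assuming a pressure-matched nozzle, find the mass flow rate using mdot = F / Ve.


mdot = F / Ve = 2527000 / 2835 = 891.4 kg/s

891.4 kg/s


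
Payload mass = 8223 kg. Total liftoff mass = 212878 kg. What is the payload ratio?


PR = 8223 / 212878 = 0.0386

0.0386


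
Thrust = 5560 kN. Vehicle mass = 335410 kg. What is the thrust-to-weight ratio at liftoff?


TWR = 5560000 / (335410 * 9.81) = 1.69

1.69


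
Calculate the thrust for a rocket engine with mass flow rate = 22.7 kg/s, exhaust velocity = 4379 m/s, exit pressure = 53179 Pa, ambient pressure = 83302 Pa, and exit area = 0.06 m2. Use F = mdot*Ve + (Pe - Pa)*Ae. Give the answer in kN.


F = 22.7 * 4379 + (53179 - 83302) * 0.06 = 97596.0 N = 97.6 kN

97.6 kN


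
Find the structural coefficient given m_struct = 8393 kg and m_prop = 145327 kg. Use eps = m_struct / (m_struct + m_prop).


eps = 8393 / (8393 + 145327) = 0.0546

0.0546


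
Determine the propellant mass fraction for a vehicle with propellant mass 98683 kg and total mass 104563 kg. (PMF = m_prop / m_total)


PMF = 98683 / 104563 = 0.944

0.944


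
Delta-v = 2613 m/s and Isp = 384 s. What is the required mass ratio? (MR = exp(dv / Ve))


Ve = 384 * 9.81 = 3767.04 m/s
MR = exp(2613 / 3767.04) = 2.001

2.001


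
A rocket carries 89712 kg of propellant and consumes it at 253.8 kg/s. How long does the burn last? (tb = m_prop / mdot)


tb = 89712 / 253.8 = 353.5 s

353.5 s


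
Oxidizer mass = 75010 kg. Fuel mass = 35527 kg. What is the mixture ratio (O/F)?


MR = 75010 / 35527 = 2.11

2.11


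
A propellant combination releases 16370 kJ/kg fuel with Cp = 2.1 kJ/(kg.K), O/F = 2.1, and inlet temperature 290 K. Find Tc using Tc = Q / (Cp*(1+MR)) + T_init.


Tc = 16370 / (2.1 * (1 + 2.1)) + 290 = 2805 K

2805 K


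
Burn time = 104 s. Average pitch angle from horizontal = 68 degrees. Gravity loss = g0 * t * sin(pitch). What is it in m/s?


GL = 9.81 * 104 * sin(68 deg) = 946 m/s

946 m/s


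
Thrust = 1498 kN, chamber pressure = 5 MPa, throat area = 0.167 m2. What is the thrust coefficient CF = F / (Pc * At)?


CF = 1498000 / (5e6 * 0.167) = 1.79

1.79


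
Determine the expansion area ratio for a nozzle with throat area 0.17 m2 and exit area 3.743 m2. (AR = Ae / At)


AR = 3.743 / 0.17 = 22.0

22.0


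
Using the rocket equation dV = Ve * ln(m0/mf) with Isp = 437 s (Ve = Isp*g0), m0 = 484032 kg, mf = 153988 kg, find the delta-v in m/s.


Ve = 437 * 9.81 = 4286.97 m/s
dV = 4286.97 * ln(484032/153988) = 4910 m/s

4910 m/s


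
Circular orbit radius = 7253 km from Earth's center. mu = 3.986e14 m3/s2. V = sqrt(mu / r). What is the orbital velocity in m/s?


V = sqrt(3.986e14 / 7253000) = 7413 m/s

7413 m/s


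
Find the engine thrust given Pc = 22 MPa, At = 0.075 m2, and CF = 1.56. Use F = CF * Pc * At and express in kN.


F = 1.56 * 22e6 * 0.075 = 2.5740e+06 N = 2574.0 kN

2574.0 kN


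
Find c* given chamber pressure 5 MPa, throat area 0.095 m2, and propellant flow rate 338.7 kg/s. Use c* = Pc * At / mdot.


c* = 5e6 * 0.095 / 338.7 = 1402 m/s

1402 m/s


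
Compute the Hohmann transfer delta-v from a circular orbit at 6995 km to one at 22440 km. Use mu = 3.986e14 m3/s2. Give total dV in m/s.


V1 = sqrt(mu/r1) = 7548.75 m/s
dV1 = V1*(sqrt(2*r2/(r1+r2)) - 1) = 1772.4 m/s
V2 = sqrt(mu/r2) = 4214.61 m/s
dV2 = V2*(1 - sqrt(2*r1/(r1+r2))) = 1309.02 m/s
Total dV = 3081 m/s

3081 m/s


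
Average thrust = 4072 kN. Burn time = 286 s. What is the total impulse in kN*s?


It = 4072 * 286 = 1164592 kN*s

1164592 kN*s


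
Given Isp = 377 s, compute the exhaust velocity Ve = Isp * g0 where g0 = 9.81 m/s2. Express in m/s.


Ve = Isp * g0 = 377 * 9.81 = 3698.4 m/s

3698.4 m/s
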